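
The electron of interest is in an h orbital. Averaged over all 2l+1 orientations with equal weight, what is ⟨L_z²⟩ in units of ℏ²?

⟨L_z²⟩ = 10 ℏ²

The letter h corresponds to l = 5.
m_l runs from −5 to 5, i.e. {-5, -4, -3, -2, -1, 0, 1, 2, 3, 4, 5}.
Average of L_z² over 11 states: 110/11 ℏ² = 10 ℏ².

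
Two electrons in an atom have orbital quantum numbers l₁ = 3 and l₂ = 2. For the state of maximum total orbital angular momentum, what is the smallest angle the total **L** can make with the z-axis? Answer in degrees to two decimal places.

The total orbital quantum number L ranges from |l₁ − l₂| to l₁ + l₂ in integer steps.
L ∈ {1, 2, 3, 4, 5}.
The maximum is L = 5, with |L_tot| = ℏ√(5·6) = √30 ℏ.
The minimum angle with z is arccos(5/√30) ≈ 24.09°.

θ_min ≈ 24.09°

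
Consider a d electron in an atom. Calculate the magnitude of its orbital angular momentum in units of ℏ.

|L| = √6 ℏ ≈ 2.449ℏ

D corresponds to l = 2.
|L| = ℏ√(l(l+1)) = ℏ√(2·3) = √6 ℏ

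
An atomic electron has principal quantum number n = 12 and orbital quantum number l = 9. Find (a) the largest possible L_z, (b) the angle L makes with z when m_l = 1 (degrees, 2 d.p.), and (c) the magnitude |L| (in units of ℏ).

L_z,max = lℏ = 9ℏ.
For m_l = 1: cos θ = 1/√90, θ ≈ 83.95°.
|L| = ℏ√(9·10) = 3√10 ℏ ≈ 9.487ℏ.

L_z,max = 9ℏ; θ(m_l=1) ≈ 83.95°; |L| = 3√10 ℏ ≈ 9.487ℏ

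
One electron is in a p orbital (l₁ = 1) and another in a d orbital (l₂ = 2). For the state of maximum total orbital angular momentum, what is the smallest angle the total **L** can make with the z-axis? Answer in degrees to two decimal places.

Angular momentum addition gives L = |l₁ − l₂|, …, l₁ + l₂.
Allowed values: L = 1, 2, 3.
The maximum is L = 3, with |L_tot| = ℏ√(3·4) = 2√3 ℏ.
The minimum angle with z is arccos(3/√12) ≈ 30.00°.

θ_min ≈ 30.00°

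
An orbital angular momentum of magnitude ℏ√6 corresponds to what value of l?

l = 2

(|L|/ℏ)² = l(l+1) = 6.
l² + l − 6 = 0 ⇒ l = 2.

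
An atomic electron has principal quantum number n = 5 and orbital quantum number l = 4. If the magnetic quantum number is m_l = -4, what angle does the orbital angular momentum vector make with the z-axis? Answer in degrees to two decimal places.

|L| = ℏ√(l(l+1)) = 2√5 ℏ.
L_z = m_l ℏ = −4ℏ.
cos θ = L_z/|L| = -4/√20, so θ ≈ 153.43°.

θ ≈ 153.43°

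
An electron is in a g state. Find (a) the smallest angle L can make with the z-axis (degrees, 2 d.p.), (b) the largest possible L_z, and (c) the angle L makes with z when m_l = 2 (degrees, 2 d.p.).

θ_min ≈ 26.57°; L_z,max = 4ℏ; θ(m_l=2) ≈ 63.43°

For a g orbital, l = 4.
cos θ_min = 4/√20, so θ_min ≈ 26.57°.
L_z,max = lℏ = 4ℏ.
For m_l = 2: cos θ = 2/√20, θ ≈ 63.43°.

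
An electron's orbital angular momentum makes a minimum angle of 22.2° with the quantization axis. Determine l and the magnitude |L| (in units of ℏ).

cos²θ_min = l/(l+1) = 0.8572.
Thus l = 0.8572/(1 − 0.8572) ≈ 6.
Then |L| = ℏ√(6·7) = √42 ℏ.

l = 6, |L| = √42 ℏ ≈ 6.481ℏ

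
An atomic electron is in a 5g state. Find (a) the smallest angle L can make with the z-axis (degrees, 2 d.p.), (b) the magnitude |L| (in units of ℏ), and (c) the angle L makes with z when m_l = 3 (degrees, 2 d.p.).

For 5g, l = 4.
cos θ_min = 4/√20, so θ_min ≈ 26.57°.
|L| = ℏ√(4·5) = 2√5 ℏ ≈ 4.472ℏ.
For m_l = 3: cos θ = 3/√20, θ ≈ 47.87°.

θ_min ≈ 26.57°; |L| = 2√5 ℏ ≈ 4.472ℏ; θ(m_l=3) ≈ 47.87°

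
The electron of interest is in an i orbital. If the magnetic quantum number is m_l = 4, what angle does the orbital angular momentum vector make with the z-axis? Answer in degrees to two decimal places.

θ ≈ 51.89°

For an i orbital, l = 6.
|L| = √(l(l+1)) ℏ = √42 ℏ.
L_z = m_l ℏ = 4ℏ.
cos θ = L_z/|L| = 4/√42, so θ ≈ 51.89°.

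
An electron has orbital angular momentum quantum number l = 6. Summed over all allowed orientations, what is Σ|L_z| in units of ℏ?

m_l runs from −6 to 6, i.e. {-6, -5, -4, -3, -2, -1, 0, 1, 2, 3, 4, 5, 6}.
Σ|m_l| = 2·6(6+1)/2 = 42.

Σ|L_z| = 42 ℏ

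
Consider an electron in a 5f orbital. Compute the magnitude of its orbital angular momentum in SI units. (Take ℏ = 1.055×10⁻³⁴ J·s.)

|L| = 3.655×10⁻³⁴ J·s

For 5f, l = 3.
|L| = ℏ√(l(l+1)) = ℏ√(3·4) = 2√3 ℏ
Numerically, |L| = 3.464 × (1.055×10⁻³⁴ J·s) = 3.655×10⁻³⁴ J·s.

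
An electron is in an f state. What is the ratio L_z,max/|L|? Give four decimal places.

F corresponds to l = 3.
|L| = 2√3 ℏ ≈ 3.4641ℏ, while L_z,max = lℏ = 3ℏ.
L_z,max/|L| = 3/√12 = 0.8660.

L_z,max/|L| = 0.8660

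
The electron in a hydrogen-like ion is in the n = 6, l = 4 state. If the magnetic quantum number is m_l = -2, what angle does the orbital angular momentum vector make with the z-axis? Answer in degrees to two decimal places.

θ ≈ 116.57°

|L| = √(l(l+1)) ℏ = 2√5 ℏ.
L_z = m_l ℏ = −2ℏ.
cos θ = L_z/|L| = -2/√20, so θ ≈ 116.57°.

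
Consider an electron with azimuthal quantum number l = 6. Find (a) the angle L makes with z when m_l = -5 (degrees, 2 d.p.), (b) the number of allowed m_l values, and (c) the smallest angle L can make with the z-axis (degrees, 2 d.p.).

θ(m_l=-5) ≈ 140.49°; 13 values; θ_min ≈ 22.21°

For m_l = -5: cos θ = -5/√42, θ ≈ 140.49°.
There are 2l+1 = 13 values of m_l.
cos θ_min = 6/√42, so θ_min ≈ 22.21°.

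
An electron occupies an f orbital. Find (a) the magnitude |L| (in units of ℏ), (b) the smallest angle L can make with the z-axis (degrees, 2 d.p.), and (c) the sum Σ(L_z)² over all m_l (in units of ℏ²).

|L| = 2√3 ℏ ≈ 3.464ℏ; θ_min ≈ 30.00°; Σ(L_z)² = 28 ℏ²

For an f orbital, l = 3.
|L| = ℏ√(3·4) = 2√3 ℏ ≈ 3.464ℏ.
cos θ_min = 3/√12, so θ_min ≈ 30.00°.
Σ m_l² = 28, so Σ(L_z)² = 28 ℏ².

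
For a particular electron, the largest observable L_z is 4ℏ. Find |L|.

|L| = 2√5 ℏ ≈ 4.472ℏ

L_z,max = lℏ, so l = 4.
|L| = ℏ√(l(l+1)) = 2√5 ℏ.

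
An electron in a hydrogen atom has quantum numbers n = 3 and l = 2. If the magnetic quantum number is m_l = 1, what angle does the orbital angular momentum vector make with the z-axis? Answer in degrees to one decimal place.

|L| = √(l(l+1)) ℏ = √6 ℏ.
L_z = m_l ℏ = 1ℏ.
cos θ = L_z/|L| = 1/√6, so θ ≈ 65.9°.

θ ≈ 65.9°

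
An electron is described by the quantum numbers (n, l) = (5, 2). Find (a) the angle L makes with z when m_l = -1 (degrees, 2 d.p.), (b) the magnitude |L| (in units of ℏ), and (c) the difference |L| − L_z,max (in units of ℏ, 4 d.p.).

For m_l = -1: cos θ = -1/√6, θ ≈ 114.09°.
|L| = ℏ√(2·3) = √6 ℏ ≈ 2.449ℏ.
|L| − L_z,max = (√6 − 2)ℏ ≈ 0.4495ℏ.

θ(m_l=-1) ≈ 114.09°; |L| = √6 ℏ ≈ 2.449ℏ; |L|−L_z,max ≈ 0.4495ℏ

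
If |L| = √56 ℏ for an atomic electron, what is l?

Since |L|² = l(l+1)ℏ², l(l+1) = 56.
The positive root is l = 7.

l = 7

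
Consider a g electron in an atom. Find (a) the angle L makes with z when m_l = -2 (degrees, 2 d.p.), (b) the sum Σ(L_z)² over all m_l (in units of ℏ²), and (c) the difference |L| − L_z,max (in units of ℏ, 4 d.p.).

θ(m_l=-2) ≈ 116.57°; Σ(L_z)² = 60 ℏ²; |L|−L_z,max ≈ 0.4721ℏ

For a g orbital, l = 4.
For m_l = -2: cos θ = -2/√20, θ ≈ 116.57°.
Σ m_l² = 60, so Σ(L_z)² = 60 ℏ².
|L| − L_z,max = (2√5 − 4)ℏ ≈ 0.4721ℏ.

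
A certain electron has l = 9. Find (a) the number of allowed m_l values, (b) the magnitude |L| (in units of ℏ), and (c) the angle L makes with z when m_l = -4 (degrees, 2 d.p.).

19 values; |L| = 3√10 ℏ ≈ 9.487ℏ; θ(m_l=-4) ≈ 114.94°

There are 2l+1 = 19 values of m_l.
|L| = ℏ√(9·10) = 3√10 ℏ ≈ 9.487ℏ.
For m_l = -4: cos θ = -4/√90, θ ≈ 114.94°.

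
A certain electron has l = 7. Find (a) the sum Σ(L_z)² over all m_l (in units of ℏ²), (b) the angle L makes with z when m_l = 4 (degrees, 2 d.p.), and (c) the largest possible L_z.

Σ(L_z)² = 280 ℏ²; θ(m_l=4) ≈ 57.69°; L_z,max = 7ℏ

Σ m_l² = 280, so Σ(L_z)² = 280 ℏ².
For m_l = 4: cos θ = 4/√56, θ ≈ 57.69°.
L_z,max = lℏ = 7ℏ.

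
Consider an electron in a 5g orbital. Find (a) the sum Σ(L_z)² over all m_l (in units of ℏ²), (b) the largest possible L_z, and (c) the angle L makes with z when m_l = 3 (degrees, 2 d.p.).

5g means n = 5, l = 4.
Σ m_l² = 60, so Σ(L_z)² = 60 ℏ².
L_z,max = lℏ = 4ℏ.
For m_l = 3: cos θ = 3/√20, θ ≈ 47.87°.

Σ(L_z)² = 60 ℏ²; L_z,max = 4ℏ; θ(m_l=3) ≈ 47.87°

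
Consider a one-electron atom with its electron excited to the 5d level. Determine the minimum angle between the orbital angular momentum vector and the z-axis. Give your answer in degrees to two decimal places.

θ_min ≈ 35.26°

The 5d level has l = 2.
|L| = √(l(l+1)) ℏ = √6 ℏ.
The smallest angle corresponds to the largest L_z, i.e. m_l = l = 2, giving L_z = 2ℏ.
cos θ_min = 2/√6, so θ_min ≈ 35.26°.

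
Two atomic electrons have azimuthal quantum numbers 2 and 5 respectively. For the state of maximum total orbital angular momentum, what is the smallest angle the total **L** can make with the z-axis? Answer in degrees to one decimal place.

L runs from |2 − 5| = 3 to 2 + 5 = 7.
L ∈ {3, 4, 5, 6, 7}.
The maximum is L = 7, with |L_tot| = ℏ√(7·8) = 2√14 ℏ.
The minimum angle with z is arccos(7/√56) ≈ 20.7°.

θ_min ≈ 20.7°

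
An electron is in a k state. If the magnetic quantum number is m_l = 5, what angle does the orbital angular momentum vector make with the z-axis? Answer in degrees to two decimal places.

θ ≈ 48.08°

K corresponds to l = 7.
|L| = ℏ√(l(l+1)) = 2√14 ℏ.
L_z = m_l ℏ = 5ℏ.
cos θ = L_z/|L| = 5/√56, so θ ≈ 48.08°.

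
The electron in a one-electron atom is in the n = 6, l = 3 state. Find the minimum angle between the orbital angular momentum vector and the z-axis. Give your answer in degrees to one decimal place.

θ_min ≈ 30.0°

|L|² = l(l+1)ℏ² = 12ℏ², so |L| = 2√3 ℏ.
The smallest angle corresponds to the largest L_z, i.e. m_l = l = 3, giving L_z = 3ℏ.
cos θ_min = 3/√12, so θ_min ≈ 30.0°.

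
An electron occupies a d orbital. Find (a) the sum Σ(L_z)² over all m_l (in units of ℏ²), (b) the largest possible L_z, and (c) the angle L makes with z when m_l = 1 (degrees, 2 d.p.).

A d state has l = 2.
Σ m_l² = 10, so Σ(L_z)² = 10 ℏ².
L_z,max = lℏ = 2ℏ.
For m_l = 1: cos θ = 1/√6, θ ≈ 65.91°.

Σ(L_z)² = 10 ℏ²; L_z,max = 2ℏ; θ(m_l=1) ≈ 65.91°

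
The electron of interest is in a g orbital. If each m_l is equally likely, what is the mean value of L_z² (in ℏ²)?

The letter g corresponds to l = 4.
The allowed m_l values are -4, -3, -2, -1, 0, 1, 2, 3, 4.
⟨L_z²⟩ = ℏ²·l(l+1)/3 = 6.667ℏ².

⟨L_z²⟩ = 6.667 ℏ²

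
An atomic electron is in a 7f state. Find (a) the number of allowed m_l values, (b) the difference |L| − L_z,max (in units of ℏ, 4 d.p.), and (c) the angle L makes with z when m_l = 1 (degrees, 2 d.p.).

7f means n = 7, l = 3.
There are 2l+1 = 7 values of m_l.
|L| − L_z,max = (2√3 − 3)ℏ ≈ 0.4641ℏ.
For m_l = 1: cos θ = 1/√12, θ ≈ 73.22°.

7 values; |L|−L_z,max ≈ 0.4641ℏ; θ(m_l=1) ≈ 73.22°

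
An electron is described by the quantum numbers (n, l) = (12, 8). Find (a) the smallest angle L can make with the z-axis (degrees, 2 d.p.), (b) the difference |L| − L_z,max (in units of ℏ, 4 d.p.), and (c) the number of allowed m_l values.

θ_min ≈ 19.47°; |L|−L_z,max ≈ 0.4853ℏ; 17 values

cos θ_min = 8/√72, so θ_min ≈ 19.47°.
|L| − L_z,max = (6√2 − 8)ℏ ≈ 0.4853ℏ.
There are 2l+1 = 17 values of m_l.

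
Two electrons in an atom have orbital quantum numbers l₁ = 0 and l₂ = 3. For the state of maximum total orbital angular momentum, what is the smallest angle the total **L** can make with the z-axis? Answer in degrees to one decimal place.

θ_min ≈ 30.0°

L runs from |0 − 3| = 3 to 0 + 3 = 3.
So L can be 3.
The maximum is L = 3, with |L_tot| = ℏ√(3·4) = 2√3 ℏ.
The minimum angle with z is arccos(3/√12) ≈ 30.0°.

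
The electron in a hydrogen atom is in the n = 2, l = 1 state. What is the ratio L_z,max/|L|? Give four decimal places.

L_z,max/|L| = 0.7071

|L| = √2 ℏ ≈ 1.4142ℏ, while L_z,max = lℏ = 1ℏ.
L_z,max/|L| = 1/√2 = 0.7071.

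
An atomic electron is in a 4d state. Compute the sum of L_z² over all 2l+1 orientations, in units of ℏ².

4d means n = 4, l = 2.
m_l runs from −2 to 2, i.e. {-2, -1, 0, 1, 2}.
Σ m_l² = l(l+1)(2l+1)/3 = 2·3·5/3 = 10.

Σ(L_z)² = 10 ℏ²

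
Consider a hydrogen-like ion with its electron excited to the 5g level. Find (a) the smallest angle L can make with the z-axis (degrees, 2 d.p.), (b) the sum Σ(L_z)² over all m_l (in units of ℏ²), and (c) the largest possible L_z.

The 5g level has l = 4.
cos θ_min = 4/√20, so θ_min ≈ 26.57°.
Σ m_l² = 60, so Σ(L_z)² = 60 ℏ².
L_z,max = lℏ = 4ℏ.

θ_min ≈ 26.57°; Σ(L_z)² = 60 ℏ²; L_z,max = 4ℏ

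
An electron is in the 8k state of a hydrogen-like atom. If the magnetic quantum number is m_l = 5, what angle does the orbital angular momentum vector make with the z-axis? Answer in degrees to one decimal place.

For 8k, l = 7.
|L|² = l(l+1)ℏ² = 56ℏ², so |L| = 2√14 ℏ.
L_z = m_l ℏ = 5ℏ.
cos θ = L_z/|L| = 5/√56, so θ ≈ 48.1°.

θ ≈ 48.1°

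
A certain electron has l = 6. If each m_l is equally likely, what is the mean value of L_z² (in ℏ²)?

⟨L_z²⟩ = 14 ℏ²

m_l runs from −6 to 6, i.e. {-6, -5, -4, -3, -2, -1, 0, 1, 2, 3, 4, 5, 6}.
⟨L_z²⟩ = ℏ²·(Σ m_l²)/(2l+1) = ℏ²·182/13 = 14ℏ².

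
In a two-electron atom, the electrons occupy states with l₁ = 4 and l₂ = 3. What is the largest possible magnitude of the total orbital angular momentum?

|L_tot|_max = 2√14 ℏ ≈ 7.483ℏ

L runs from |4 − 3| = 1 to 4 + 3 = 7.
So L can be 1, 2, 3, 4, 5, 6, 7.
The largest magnitude corresponds to L = 7: |L_tot| = ℏ√(7·8) = 2√14 ℏ.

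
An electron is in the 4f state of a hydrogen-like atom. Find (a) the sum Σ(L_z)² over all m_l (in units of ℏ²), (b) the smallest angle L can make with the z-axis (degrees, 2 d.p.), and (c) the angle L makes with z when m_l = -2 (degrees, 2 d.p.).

The 4f subshell has l = 3.
Σ m_l² = 28, so Σ(L_z)² = 28 ℏ².
cos θ_min = 3/√12, so θ_min ≈ 30.00°.
For m_l = -2: cos θ = -2/√12, θ ≈ 125.26°.

Σ(L_z)² = 28 ℏ²; θ_min ≈ 30.00°; θ(m_l=-2) ≈ 125.26°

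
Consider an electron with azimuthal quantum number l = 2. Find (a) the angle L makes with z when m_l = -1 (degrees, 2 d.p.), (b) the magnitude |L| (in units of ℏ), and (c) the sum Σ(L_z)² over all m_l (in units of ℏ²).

For m_l = -1: cos θ = -1/√6, θ ≈ 114.09°.
|L| = ℏ√(2·3) = √6 ℏ ≈ 2.449ℏ.
Σ m_l² = 10, so Σ(L_z)² = 10 ℏ².

θ(m_l=-1) ≈ 114.09°; |L| = √6 ℏ ≈ 2.449ℏ; Σ(L_z)² = 10 ℏ²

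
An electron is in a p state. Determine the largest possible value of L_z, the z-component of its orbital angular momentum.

P corresponds to l = 1.
L_z = m_l ℏ with m_l ∈ {−1, …, 1}; the maximum is m_l = 1.

L_z,max = 1ℏ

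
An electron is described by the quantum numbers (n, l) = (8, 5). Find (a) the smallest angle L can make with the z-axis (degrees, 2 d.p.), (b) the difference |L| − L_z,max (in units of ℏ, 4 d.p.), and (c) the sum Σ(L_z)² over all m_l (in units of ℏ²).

cos θ_min = 5/√30, so θ_min ≈ 24.09°.
|L| − L_z,max = (√30 − 5)ℏ ≈ 0.4772ℏ.
Σ m_l² = 110, so Σ(L_z)² = 110 ℏ².

θ_min ≈ 24.09°; |L|−L_z,max ≈ 0.4772ℏ; Σ(L_z)² = 110 ℏ²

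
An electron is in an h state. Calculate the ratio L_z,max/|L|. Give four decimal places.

The letter h corresponds to l = 5.
|L| = √30 ℏ ≈ 5.4772ℏ, while L_z,max = lℏ = 5ℏ.
L_z,max/|L| = 5/√30 = 0.9129.

L_z,max/|L| = 0.9129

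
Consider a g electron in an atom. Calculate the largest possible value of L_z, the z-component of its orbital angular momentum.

L_z,max = 4ℏ

For a g orbital, l = 4.
L_z = m_l ℏ with m_l ∈ {−4, …, 4}; the maximum is m_l = 4.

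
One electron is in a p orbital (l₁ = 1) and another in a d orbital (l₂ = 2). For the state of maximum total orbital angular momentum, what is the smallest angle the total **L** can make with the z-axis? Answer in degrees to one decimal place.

The total orbital quantum number L ranges from |l₁ − l₂| to l₁ + l₂ in integer steps.
L ∈ {1, 2, 3}.
The maximum is L = 3, with |L_tot| = ℏ√(3·4) = 2√3 ℏ.
The minimum angle with z is arccos(3/√12) ≈ 30.0°.

θ_min ≈ 30.0°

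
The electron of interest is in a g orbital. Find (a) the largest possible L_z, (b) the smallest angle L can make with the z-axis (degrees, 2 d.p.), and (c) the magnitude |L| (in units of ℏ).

L_z,max = 4ℏ; θ_min ≈ 26.57°; |L| = 2√5 ℏ ≈ 4.472ℏ

A g state has l = 4.
L_z,max = lℏ = 4ℏ.
cos θ_min = 4/√20, so θ_min ≈ 26.57°.
|L| = ℏ√(4·5) = 2√5 ℏ ≈ 4.472ℏ.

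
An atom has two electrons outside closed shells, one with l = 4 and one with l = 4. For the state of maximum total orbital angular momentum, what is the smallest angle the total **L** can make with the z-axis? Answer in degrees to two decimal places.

Angular momentum addition gives L = |l₁ − l₂|, …, l₁ + l₂.
Allowed values: L = 0, 1, 2, 3, 4, 5, 6, 7, 8.
The maximum is L = 8, with |L_tot| = ℏ√(8·9) = 6√2 ℏ.
The minimum angle with z is arccos(8/√72) ≈ 19.47°.

θ_min ≈ 19.47°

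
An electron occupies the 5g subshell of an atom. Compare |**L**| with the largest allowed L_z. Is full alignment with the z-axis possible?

The 5g subshell has l = 4.
|L| = 2√5 ℏ ≈ 4.4721ℏ, while L_z,max = lℏ = 4ℏ.
Since |L| > L_z,max, the vector can never point exactly along z; the closest it comes is θ_min = arccos(4/√20) ≈ 26.6°.

No: L_z,max = 4ℏ < |L| = 2√5 ℏ ≈ 4.472ℏ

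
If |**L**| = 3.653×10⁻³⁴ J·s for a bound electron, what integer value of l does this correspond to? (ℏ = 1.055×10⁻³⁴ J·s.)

l = 3

Dividing by ℏ: |L|/ℏ ≈ 3.463.
(|L|/ℏ)² = l(l+1) ≈ 11.99 ⇒ l = 3.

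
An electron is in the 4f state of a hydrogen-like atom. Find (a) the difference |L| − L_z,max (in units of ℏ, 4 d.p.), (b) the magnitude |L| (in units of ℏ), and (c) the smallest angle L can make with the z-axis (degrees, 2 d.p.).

For 4f, l = 3.
|L| − L_z,max = (2√3 − 3)ℏ ≈ 0.4641ℏ.
|L| = ℏ√(3·4) = 2√3 ℏ ≈ 3.464ℏ.
cos θ_min = 3/√12, so θ_min ≈ 30.00°.

|L|−L_z,max ≈ 0.4641ℏ; |L| = 2√3 ℏ ≈ 3.464ℏ; θ_min ≈ 30.00°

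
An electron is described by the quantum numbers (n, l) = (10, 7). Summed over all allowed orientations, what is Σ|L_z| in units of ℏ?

The allowed m_l values are -7, -6, -5, -4, -3, -2, -1, 0, 1, 2, 3, 4, 5, 6, 7.
Σ|m_l| = 2(1+2+…+7) = 56.

Σ|L_z| = 56 ℏ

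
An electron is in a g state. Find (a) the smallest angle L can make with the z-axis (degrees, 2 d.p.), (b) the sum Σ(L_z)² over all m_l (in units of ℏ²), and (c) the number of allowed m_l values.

For a g orbital, l = 4.
cos θ_min = 4/√20, so θ_min ≈ 26.57°.
Σ m_l² = 60, so Σ(L_z)² = 60 ℏ².
There are 2l+1 = 9 values of m_l.

θ_min ≈ 26.57°; Σ(L_z)² = 60 ℏ²; 9 values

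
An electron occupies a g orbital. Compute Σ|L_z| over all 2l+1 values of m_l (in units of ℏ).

A g state has l = 4.
The allowed m_l values are -4, -3, -2, -1, 0, 1, 2, 3, 4.
Σ|m_l| = 2(1+2+…+4) = 20.

Σ|L_z| = 20 ℏ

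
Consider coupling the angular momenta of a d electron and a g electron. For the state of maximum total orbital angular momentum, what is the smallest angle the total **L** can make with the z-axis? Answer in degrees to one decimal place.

θ_min ≈ 22.2°

Angular momentum addition gives L = |l₁ − l₂|, …, l₁ + l₂.
L ∈ {2, 3, 4, 5, 6}.
The maximum is L = 6, with |L_tot| = ℏ√(6·7) = √42 ℏ.
The minimum angle with z is arccos(6/√42) ≈ 22.2°.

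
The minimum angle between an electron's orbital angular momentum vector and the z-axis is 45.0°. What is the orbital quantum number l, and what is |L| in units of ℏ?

l = 1, |L| = √2 ℏ ≈ 1.414ℏ

cos²θ_min = l/(l+1) = 0.5000.
l = cos²θ/sin²θ ≈ 1.
Then |L| = ℏ√(1·2) = √2 ℏ.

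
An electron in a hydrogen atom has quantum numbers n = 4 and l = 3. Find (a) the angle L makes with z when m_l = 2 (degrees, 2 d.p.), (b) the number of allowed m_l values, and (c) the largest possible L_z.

For m_l = 2: cos θ = 2/√12, θ ≈ 54.74°.
There are 2l+1 = 7 values of m_l.
L_z,max = lℏ = 3ℏ.

θ(m_l=2) ≈ 54.74°; 7 values; L_z,max = 3ℏ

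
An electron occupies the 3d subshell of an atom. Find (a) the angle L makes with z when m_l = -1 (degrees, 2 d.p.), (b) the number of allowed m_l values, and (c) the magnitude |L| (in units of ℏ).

3d means n = 3, l = 2.
For m_l = -1: cos θ = -1/√6, θ ≈ 114.09°.
There are 2l+1 = 5 values of m_l.
|L| = ℏ√(2·3) = √6 ℏ ≈ 2.449ℏ.

θ(m_l=-1) ≈ 114.09°; 5 values; |L| = √6 ℏ ≈ 2.449ℏ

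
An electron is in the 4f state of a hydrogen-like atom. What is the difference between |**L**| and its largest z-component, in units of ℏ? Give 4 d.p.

For 4f, l = 3.
|L| = 2√3 ℏ ≈ 3.4641ℏ, while L_z,max = lℏ = 3ℏ.
The difference is (2√3 − 3)ℏ ≈ 0.4641ℏ.

|L| − L_z,max ≈ 0.4641ℏ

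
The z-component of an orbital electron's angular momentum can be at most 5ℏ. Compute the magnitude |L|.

L_z,max = lℏ, so l = 5.
|L| = ℏ√(l(l+1)) = √30 ℏ.

|L| = √30 ℏ ≈ 5.477ℏ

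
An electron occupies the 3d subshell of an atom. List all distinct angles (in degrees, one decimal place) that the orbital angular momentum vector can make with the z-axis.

The 3d subshell has l = 2.
|L| = √(l(l+1)) ℏ = √6 ℏ.
cos θ = m_l/√6 for each m_l ∈ {-2, -1, 0, 1, 2}.

θ ∈ {35.3°, 65.9°, 90.0°, 114.1°, 144.7°}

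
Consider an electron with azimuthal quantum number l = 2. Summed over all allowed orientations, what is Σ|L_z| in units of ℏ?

Σ|L_z| = 6 ℏ

m_l runs from −2 to 2, i.e. {-2, -1, 0, 1, 2}.
Σ|m_l| = 2·2(2+1)/2 = 6.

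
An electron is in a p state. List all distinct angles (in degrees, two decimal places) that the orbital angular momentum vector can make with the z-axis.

A p state has l = 1.
|L|² = l(l+1)ℏ² = 2ℏ², so |L| = √2 ℏ.
cos θ = m_l/√2 for each m_l ∈ {-1, 0, 1}.

θ ∈ {45.00°, 90.00°, 135.00°}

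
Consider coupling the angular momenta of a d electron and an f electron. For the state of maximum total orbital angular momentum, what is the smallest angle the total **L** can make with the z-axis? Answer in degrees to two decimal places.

θ_min ≈ 24.09°

By the triangle rule, |l₁ − l₂| ≤ L ≤ l₁ + l₂.
Allowed values: L = 1, 2, 3, 4, 5.
The maximum is L = 5, with |L_tot| = ℏ√(5·6) = √30 ℏ.
The minimum angle with z is arccos(5/√30) ≈ 24.09°.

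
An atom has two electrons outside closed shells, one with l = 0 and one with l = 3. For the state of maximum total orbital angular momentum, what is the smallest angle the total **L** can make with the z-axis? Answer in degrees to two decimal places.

L runs from |0 − 3| = 3 to 0 + 3 = 3.
So L can be 3.
The maximum is L = 3, with |L_tot| = ℏ√(3·4) = 2√3 ℏ.
The minimum angle with z is arccos(3/√12) ≈ 30.00°.

θ_min ≈ 30.00°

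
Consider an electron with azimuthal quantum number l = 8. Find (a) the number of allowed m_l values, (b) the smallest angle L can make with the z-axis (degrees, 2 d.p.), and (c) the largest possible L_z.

There are 2l+1 = 17 values of m_l.
cos θ_min = 8/√72, so θ_min ≈ 19.47°.
L_z,max = lℏ = 8ℏ.

17 values; θ_min ≈ 19.47°; L_z,max = 8ℏ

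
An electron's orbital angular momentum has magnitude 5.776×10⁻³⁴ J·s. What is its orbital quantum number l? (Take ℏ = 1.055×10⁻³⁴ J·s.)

l = 5

In units of ℏ, |L| ≈ 5.475.
Set l(l+1) = 29.97; the integer solution is l = 5.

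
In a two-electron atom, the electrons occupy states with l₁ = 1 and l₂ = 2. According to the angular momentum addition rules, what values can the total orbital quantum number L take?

The total orbital quantum number L ranges from |l₁ − l₂| to l₁ + l₂ in integer steps.
So L can be 1, 2, 3.

L = 1, 2, 3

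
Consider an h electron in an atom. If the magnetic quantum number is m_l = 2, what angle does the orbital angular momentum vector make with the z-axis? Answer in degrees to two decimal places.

θ ≈ 68.58°

An h state has l = 5.
|L| = √(l(l+1)) ℏ = √30 ℏ.
L_z = m_l ℏ = 2ℏ.
cos θ = L_z/|L| = 2/√30, so θ ≈ 68.58°.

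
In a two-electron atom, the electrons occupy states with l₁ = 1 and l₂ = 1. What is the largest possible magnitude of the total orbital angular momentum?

The total orbital quantum number L ranges from |l₁ − l₂| to l₁ + l₂ in integer steps.
L ∈ {0, 1, 2}.
The largest magnitude corresponds to L = 2: |L_tot| = ℏ√(2·3) = √6 ℏ.

|L_tot|_max = √6 ℏ ≈ 2.449ℏ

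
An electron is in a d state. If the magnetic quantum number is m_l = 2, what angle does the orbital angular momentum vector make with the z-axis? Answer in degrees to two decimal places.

θ ≈ 35.26°

A d state has l = 2.
|L| = √(l(l+1)) ℏ = √6 ℏ.
L_z = m_l ℏ = 2ℏ.
cos θ = L_z/|L| = 2/√6, so θ ≈ 35.26°.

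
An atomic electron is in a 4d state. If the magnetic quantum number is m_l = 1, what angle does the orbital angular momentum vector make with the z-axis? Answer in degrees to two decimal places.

θ ≈ 65.91°

For 4d, l = 2.
|L|² = l(l+1)ℏ² = 6ℏ², so |L| = √6 ℏ.
L_z = m_l ℏ = 1ℏ.
cos θ = L_z/|L| = 1/√6, so θ ≈ 65.91°.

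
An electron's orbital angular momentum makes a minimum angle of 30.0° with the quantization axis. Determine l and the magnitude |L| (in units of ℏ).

cos²θ_min = l/(l+1) = 0.7500.
Thus l = 0.7500/(1 − 0.7500) ≈ 3.
Then |L| = ℏ√(3·4) = 2√3 ℏ.

l = 3, |L| = 2√3 ℏ ≈ 3.464ℏ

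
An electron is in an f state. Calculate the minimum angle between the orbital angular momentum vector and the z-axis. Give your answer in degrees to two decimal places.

An f state has l = 3.
|L| = ℏ√(l(l+1)) = 2√3 ℏ.
The smallest angle corresponds to the largest L_z, i.e. m_l = l = 3, giving L_z = 3ℏ.
cos θ_min = 3/√12, so θ_min ≈ 30.00°.

θ_min ≈ 30.00°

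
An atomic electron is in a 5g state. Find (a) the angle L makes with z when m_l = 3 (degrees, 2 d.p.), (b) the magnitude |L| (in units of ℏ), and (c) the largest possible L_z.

θ(m_l=3) ≈ 47.87°; |L| = 2√5 ℏ ≈ 4.472ℏ; L_z,max = 4ℏ

For 5g, l = 4.
For m_l = 3: cos θ = 3/√20, θ ≈ 47.87°.
|L| = ℏ√(4·5) = 2√5 ℏ ≈ 4.472ℏ.
L_z,max = lℏ = 4ℏ.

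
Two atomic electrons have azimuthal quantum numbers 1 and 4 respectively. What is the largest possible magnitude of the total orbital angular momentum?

The total orbital quantum number L ranges from |l₁ − l₂| to l₁ + l₂ in integer steps.
So L can be 3, 4, 5.
The largest magnitude corresponds to L = 5: |L_tot| = ℏ√(5·6) = √30 ℏ.

|L_tot|_max = √30 ℏ ≈ 5.477ℏ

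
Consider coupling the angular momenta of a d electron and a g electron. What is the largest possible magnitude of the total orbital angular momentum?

|L_tot|_max = √42 ℏ ≈ 6.481ℏ

L runs from |2 − 4| = 2 to 2 + 4 = 6.
So L can be 2, 3, 4, 5, 6.
The largest magnitude corresponds to L = 6: |L_tot| = ℏ√(6·7) = √42 ℏ.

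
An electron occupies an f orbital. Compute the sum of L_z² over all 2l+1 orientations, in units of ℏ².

An f state has l = 3.
The allowed m_l values are -3, -2, -1, 0, 1, 2, 3.
Σ m_l² = l(l+1)(2l+1)/3 = 3·4·7/3 = 28.

Σ(L_z)² = 28 ℏ²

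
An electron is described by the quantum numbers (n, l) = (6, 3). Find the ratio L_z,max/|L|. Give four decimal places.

L_z,max/|L| = 0.8660

|L| = 2√3 ℏ ≈ 3.4641ℏ, while L_z,max = lℏ = 3ℏ.
L_z,max/|L| = 3/√12 = 0.8660.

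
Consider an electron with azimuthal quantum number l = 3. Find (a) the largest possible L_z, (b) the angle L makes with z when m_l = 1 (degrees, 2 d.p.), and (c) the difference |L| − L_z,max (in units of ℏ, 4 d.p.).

L_z,max = lℏ = 3ℏ.
For m_l = 1: cos θ = 1/√12, θ ≈ 73.22°.
|L| − L_z,max = (2√3 − 3)ℏ ≈ 0.4641ℏ.

L_z,max = 3ℏ; θ(m_l=1) ≈ 73.22°; |L|−L_z,max ≈ 0.4641ℏ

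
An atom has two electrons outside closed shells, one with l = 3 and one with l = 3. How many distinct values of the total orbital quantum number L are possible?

The total orbital quantum number L ranges from |l₁ − l₂| to l₁ + l₂ in integer steps.
L ∈ {0, 1, 2, 3, 4, 5, 6}.
That is 7 values.

7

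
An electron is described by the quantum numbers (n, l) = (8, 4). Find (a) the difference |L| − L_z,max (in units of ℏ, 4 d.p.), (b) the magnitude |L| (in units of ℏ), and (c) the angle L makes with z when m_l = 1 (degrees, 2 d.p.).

|L|−L_z,max ≈ 0.4721ℏ; |L| = 2√5 ℏ ≈ 4.472ℏ; θ(m_l=1) ≈ 77.08°

|L| − L_z,max = (2√5 − 4)ℏ ≈ 0.4721ℏ.
|L| = ℏ√(4·5) = 2√5 ℏ ≈ 4.472ℏ.
For m_l = 1: cos θ = 1/√20, θ ≈ 77.08°.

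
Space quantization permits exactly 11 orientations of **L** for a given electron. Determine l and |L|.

l = 5, |L| = √30 ℏ ≈ 5.477ℏ

2l + 1 = 11 ⇒ l = 5.
|L| = ℏ√(l(l+1)) = ℏ√(5·6) = √30 ℏ.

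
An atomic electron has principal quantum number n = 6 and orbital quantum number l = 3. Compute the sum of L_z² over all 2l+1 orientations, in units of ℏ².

m_l runs from −3 to 3, i.e. {-3, -2, -1, 0, 1, 2, 3}.
Summing m² from −3 to 3: Σ m_l² = 28.

Σ(L_z)² = 28 ℏ²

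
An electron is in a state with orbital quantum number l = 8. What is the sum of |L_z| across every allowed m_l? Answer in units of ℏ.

Σ|L_z| = 72 ℏ

The allowed m_l values are -8, -7, -6, -5, -4, -3, -2, -1, 0, 1, 2, 3, 4, 5, 6, 7, 8.
Σ|m_l| = l(l+1) = 72.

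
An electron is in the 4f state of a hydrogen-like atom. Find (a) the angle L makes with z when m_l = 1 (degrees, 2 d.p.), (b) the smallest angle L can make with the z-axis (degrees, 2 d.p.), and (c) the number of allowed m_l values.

θ(m_l=1) ≈ 73.22°; θ_min ≈ 30.00°; 7 values

For 4f, l = 3.
For m_l = 1: cos θ = 1/√12, θ ≈ 73.22°.
cos θ_min = 3/√12, so θ_min ≈ 30.00°.
There are 2l+1 = 7 values of m_l.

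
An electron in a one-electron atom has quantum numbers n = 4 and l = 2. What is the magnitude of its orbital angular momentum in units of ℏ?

|L| = ℏ√(l(l+1)) = ℏ√(2·3) = √6 ℏ

|L| = √6 ℏ ≈ 2.449ℏ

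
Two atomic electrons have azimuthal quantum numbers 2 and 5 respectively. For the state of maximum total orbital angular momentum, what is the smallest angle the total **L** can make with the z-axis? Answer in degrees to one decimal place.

The total orbital quantum number L ranges from |l₁ − l₂| to l₁ + l₂ in integer steps.
So L can be 3, 4, 5, 6, 7.
The maximum is L = 7, with |L_tot| = ℏ√(7·8) = 2√14 ℏ.
The minimum angle with z is arccos(7/√56) ≈ 20.7°.

θ_min ≈ 20.7°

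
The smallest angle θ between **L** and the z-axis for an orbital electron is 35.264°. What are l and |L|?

l = 2, |L| = √6 ℏ ≈ 2.449ℏ

At minimum angle, m_l = l, so cos θ = l/√(l(l+1)); cos²θ = l/(l+1) = 0.6667.
Thus l = 0.6667/(1 − 0.6667) ≈ 2.
Then |L| = ℏ√(2·3) = √6 ℏ.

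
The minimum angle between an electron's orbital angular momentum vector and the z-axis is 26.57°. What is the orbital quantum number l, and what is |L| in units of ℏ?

cos²θ_min = l/(l+1) = 0.7999.
l = cos²θ/sin²θ ≈ 4.
Then |L| = ℏ√(4·5) = 2√5 ℏ.

l = 4, |L| = 2√5 ℏ ≈ 4.472ℏ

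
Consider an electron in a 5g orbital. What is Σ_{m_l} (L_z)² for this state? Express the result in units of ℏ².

Σ(L_z)² = 60 ℏ²

For 5g, l = 4.
m_l ∈ {-4, -3, -2, -1, 0, 1, 2, 3, 4}.
Σ m_l² = 2·(1 + 4 + 9 + 16) = 60.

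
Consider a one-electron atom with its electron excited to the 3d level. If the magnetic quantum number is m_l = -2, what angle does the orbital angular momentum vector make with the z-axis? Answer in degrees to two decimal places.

θ ≈ 144.74°

The 3d level has l = 2.
|L| = √(l(l+1)) ℏ = √6 ℏ.
L_z = m_l ℏ = −2ℏ.
cos θ = L_z/|L| = -2/√6, so θ ≈ 144.74°.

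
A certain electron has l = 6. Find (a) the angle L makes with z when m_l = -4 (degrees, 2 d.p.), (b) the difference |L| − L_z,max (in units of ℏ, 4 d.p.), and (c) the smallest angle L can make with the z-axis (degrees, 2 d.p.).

θ(m_l=-4) ≈ 128.11°; |L|−L_z,max ≈ 0.4807ℏ; θ_min ≈ 22.21°

For m_l = -4: cos θ = -4/√42, θ ≈ 128.11°.
|L| − L_z,max = (√42 − 6)ℏ ≈ 0.4807ℏ.
cos θ_min = 6/√42, so θ_min ≈ 22.21°.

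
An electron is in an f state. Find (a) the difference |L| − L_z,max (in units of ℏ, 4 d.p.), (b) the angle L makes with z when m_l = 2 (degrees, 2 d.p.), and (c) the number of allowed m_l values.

An f state has l = 3.
|L| − L_z,max = (2√3 − 3)ℏ ≈ 0.4641ℏ.
For m_l = 2: cos θ = 2/√12, θ ≈ 54.74°.
There are 2l+1 = 7 values of m_l.

|L|−L_z,max ≈ 0.4641ℏ; θ(m_l=2) ≈ 54.74°; 7 values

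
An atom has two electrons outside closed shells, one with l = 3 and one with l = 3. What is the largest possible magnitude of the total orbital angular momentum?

|L_tot|_max = √42 ℏ ≈ 6.481ℏ

Angular momentum addition gives L = |l₁ − l₂|, …, l₁ + l₂.
Allowed values: L = 0, 1, 2, 3, 4, 5, 6.
The largest magnitude corresponds to L = 6: |L_tot| = ℏ√(6·7) = √42 ℏ.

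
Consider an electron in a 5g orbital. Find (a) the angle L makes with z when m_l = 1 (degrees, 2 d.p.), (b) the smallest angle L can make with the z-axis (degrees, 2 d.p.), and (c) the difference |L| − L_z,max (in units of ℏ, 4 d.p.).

θ(m_l=1) ≈ 77.08°; θ_min ≈ 26.57°; |L|−L_z,max ≈ 0.4721ℏ

For 5g, l = 4.
For m_l = 1: cos θ = 1/√20, θ ≈ 77.08°.
cos θ_min = 4/√20, so θ_min ≈ 26.57°.
|L| − L_z,max = (2√5 − 4)ℏ ≈ 0.4721ℏ.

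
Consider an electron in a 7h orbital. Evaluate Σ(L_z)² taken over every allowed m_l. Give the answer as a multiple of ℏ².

Σ(L_z)² = 110 ℏ²

The 7h subshell has l = 5.
The allowed m_l values are -5, -4, -3, -2, -1, 0, 1, 2, 3, 4, 5.
Σ m_l² = 2·(1 + 4 + 9 + 16 + 25) = 110.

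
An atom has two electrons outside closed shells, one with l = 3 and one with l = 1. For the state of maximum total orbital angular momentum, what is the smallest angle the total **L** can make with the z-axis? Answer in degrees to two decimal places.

θ_min ≈ 26.57°

By the triangle rule, |l₁ − l₂| ≤ L ≤ l₁ + l₂.
Allowed values: L = 2, 3, 4.
The maximum is L = 4, with |L_tot| = ℏ√(4·5) = 2√5 ℏ.
The minimum angle with z is arccos(4/√20) ≈ 26.57°.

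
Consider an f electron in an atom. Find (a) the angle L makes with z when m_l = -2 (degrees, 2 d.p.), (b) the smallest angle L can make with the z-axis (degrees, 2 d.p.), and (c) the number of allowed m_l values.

An f state has l = 3.
For m_l = -2: cos θ = -2/√12, θ ≈ 125.26°.
cos θ_min = 3/√12, so θ_min ≈ 30.00°.
There are 2l+1 = 7 values of m_l.

θ(m_l=-2) ≈ 125.26°; θ_min ≈ 30.00°; 7 values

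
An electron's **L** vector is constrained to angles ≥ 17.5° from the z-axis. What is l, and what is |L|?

cos²θ_min = l/(l+1) = 0.9096.
Solving: l = 10.
Then |L| = ℏ√(10·11) = √110 ℏ.

l = 10, |L| = √110 ℏ ≈ 10.488ℏ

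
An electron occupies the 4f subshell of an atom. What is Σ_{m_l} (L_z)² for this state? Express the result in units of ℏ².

4f means n = 4, l = 3.
The allowed m_l values are -3, -2, -1, 0, 1, 2, 3.
Σ m_l² = 2·(1 + 4 + 9) = 28.

Σ(L_z)² = 28 ℏ²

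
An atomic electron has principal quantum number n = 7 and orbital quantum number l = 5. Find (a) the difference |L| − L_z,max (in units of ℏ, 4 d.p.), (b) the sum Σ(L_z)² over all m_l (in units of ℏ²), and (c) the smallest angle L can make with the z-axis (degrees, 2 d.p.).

|L| − L_z,max = (√30 − 5)ℏ ≈ 0.4772ℏ.
Σ m_l² = 110, so Σ(L_z)² = 110 ℏ².
cos θ_min = 5/√30, so θ_min ≈ 24.09°.

|L|−L_z,max ≈ 0.4772ℏ; Σ(L_z)² = 110 ℏ²; θ_min ≈ 24.09°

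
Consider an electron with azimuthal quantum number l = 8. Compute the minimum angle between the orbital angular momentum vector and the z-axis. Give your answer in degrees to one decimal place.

θ_min ≈ 19.5°

|L|² = l(l+1)ℏ² = 72ℏ², so |L| = 6√2 ℏ.
The smallest angle corresponds to the largest L_z, i.e. m_l = l = 8, giving L_z = 8ℏ.
cos θ_min = 8/√72, so θ_min ≈ 19.5°.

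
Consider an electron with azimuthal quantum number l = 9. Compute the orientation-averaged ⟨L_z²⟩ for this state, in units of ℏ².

⟨L_z²⟩ = 30 ℏ²

The allowed m_l values are -9, -8, -7, -6, -5, -4, -3, -2, -1, 0, 1, 2, 3, 4, 5, 6, 7, 8, 9.
⟨L_z²⟩ = ℏ²·l(l+1)/3 = 30ℏ².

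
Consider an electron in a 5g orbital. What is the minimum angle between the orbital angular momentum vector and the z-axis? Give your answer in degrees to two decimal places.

5g means n = 5, l = 4.
|L| = √(l(l+1)) ℏ = 2√5 ℏ.
The smallest angle corresponds to the largest L_z, i.e. m_l = l = 4, giving L_z = 4ℏ.
cos θ_min = 4/√20, so θ_min ≈ 26.57°.

θ_min ≈ 26.57°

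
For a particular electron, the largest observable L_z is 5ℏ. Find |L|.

The maximum L_z equals lℏ, giving l = 5.
Then |L| = ℏ√(5·6) = √30 ℏ.

|L| = √30 ℏ ≈ 5.477ℏ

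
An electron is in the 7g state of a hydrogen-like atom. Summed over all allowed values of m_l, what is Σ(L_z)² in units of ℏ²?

Σ(L_z)² = 60 ℏ²

For 7g, l = 4.
The allowed m_l values are -4, -3, -2, -1, 0, 1, 2, 3, 4.
Σ m_l² = l(l+1)(2l+1)/3 = 4·5·9/3 = 60.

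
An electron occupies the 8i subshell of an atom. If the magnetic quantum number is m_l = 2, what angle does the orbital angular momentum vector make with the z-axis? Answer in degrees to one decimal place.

θ ≈ 72.0°

8i means n = 8, l = 6.
|L| = √(l(l+1)) ℏ = √42 ℏ.
L_z = m_l ℏ = 2ℏ.
cos θ = L_z/|L| = 2/√42, so θ ≈ 72.0°.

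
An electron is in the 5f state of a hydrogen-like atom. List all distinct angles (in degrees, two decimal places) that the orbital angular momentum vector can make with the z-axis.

5f means n = 5, l = 3.
|L| = ℏ√(l(l+1)) = 2√3 ℏ.
cos θ = m_l/√12 for each m_l ∈ {-3, -2, -1, 0, 1, 2, 3}.

θ ∈ {30.00°, 54.74°, 73.22°, 90.00°, 106.78°, 125.26°, 150.00°}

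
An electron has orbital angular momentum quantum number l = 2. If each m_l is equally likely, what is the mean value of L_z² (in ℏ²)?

m_l runs from −2 to 2, i.e. {-2, -1, 0, 1, 2}.
Average of L_z² over 5 states: 10/5 ℏ² = 2 ℏ².

⟨L_z²⟩ = 2 ℏ²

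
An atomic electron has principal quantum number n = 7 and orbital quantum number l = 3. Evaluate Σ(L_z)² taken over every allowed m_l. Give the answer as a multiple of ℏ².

m_l ∈ {-3, -2, -1, 0, 1, 2, 3}.
Summing m² from −3 to 3: Σ m_l² = 28.

Σ(L_z)² = 28 ℏ²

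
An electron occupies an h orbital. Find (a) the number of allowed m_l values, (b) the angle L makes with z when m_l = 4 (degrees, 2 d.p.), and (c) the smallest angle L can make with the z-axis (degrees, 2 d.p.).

H corresponds to l = 5.
There are 2l+1 = 11 values of m_l.
For m_l = 4: cos θ = 4/√30, θ ≈ 43.09°.
cos θ_min = 5/√30, so θ_min ≈ 24.09°.

11 values; θ(m_l=4) ≈ 43.09°; θ_min ≈ 24.09°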